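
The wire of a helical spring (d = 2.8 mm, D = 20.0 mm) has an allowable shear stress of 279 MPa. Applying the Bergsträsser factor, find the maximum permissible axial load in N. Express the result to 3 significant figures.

101 N

C = D/d = 20.0/2.8 = 7.1429
K_B = (4C+2)/(4C−3) = 30.571/25.571 = 1.1955
τ_max = K·8FD/(πd³) → F_max = τ_allow·πd³/(8DK)
F_max = 279·π·2.8³/(8·20.0·1.1955) = 19241/191.28 = 100.59 N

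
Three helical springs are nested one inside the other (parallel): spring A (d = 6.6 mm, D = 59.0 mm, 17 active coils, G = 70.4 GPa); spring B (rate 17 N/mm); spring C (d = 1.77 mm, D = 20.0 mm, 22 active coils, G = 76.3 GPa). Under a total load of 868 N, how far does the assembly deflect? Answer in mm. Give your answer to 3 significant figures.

k_A = Gd⁴/(8D³N_a) = (70.4×10³)(6.6⁴)/(8·59.0³·17) = 4.7825 N/mm
k_C = Gd⁴/(8D³N_a) = (76.3×10³)(1.77⁴)/(8·20.0³·22) = 0.53188 N/mm
Parallel: k_eq = 4.7825 + 17 + 0.53188 = 22.314 N/mm
δ = F/k_eq = 868/22.314 = 38.899 mm

38.9 mm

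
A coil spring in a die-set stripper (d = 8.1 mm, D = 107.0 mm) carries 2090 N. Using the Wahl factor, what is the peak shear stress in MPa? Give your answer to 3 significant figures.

1190 MPa

Spring index C = D/d = 107.0/8.1 = 13.2099
K_W = (4C−1)/(4C−4) + 0.615/C = 51.840/48.840 + 0.0466 = 1.1080
τ₀ = 8FD/(πd³) = 8·2090·107.0/(π·8.1³) = 1.78904e+06/1669.6 = 1071.6 MPa
τ_max = K·τ₀ = 1.1080 × 1071.6 = 1187.3 MPa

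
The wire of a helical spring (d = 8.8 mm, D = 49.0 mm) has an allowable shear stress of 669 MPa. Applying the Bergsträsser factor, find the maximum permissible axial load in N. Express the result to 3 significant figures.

2900 N

C = D/d = 49.0/8.8 = 5.5682
K_B = (4C+2)/(4C−3) = 24.273/19.273 = 1.2594
τ_max = K·8FD/(πd³) → F_max = τ_allow·πd³/(8DK)
F_max = 669·π·8.8³/(8·49.0·1.2594) = 1.4323e+06/493.7 = 2901.1 N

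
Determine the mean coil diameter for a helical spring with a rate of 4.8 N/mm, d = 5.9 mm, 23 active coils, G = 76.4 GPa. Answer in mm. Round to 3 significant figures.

D = (Gd⁴/(8N_a·k))^(1/3) = (76.4×10³·5.9⁴/(8·23·4.8))^(1/3)
  = (104820)^(1/3) = 47.1499 mm

47.1 mm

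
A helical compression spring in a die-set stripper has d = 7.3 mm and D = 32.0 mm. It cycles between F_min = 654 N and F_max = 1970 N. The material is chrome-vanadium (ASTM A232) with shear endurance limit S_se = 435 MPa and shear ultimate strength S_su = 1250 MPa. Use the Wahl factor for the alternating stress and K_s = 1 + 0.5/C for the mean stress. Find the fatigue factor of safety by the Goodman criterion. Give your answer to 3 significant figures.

1.48

C = D/d = 32.0/7.3 = 4.3836; K_W = (4C−1)/(4C−4)+0.615/C = 1.3620; K_s = 1+0.5/C = 1.1141
F_a = (F_max−F_min)/2 = 658 N; F_m = (F_max+F_min)/2 = 1312 N
τ_a = K_W·8F_aD/(πd³) = 1.3620 × 137.83 = 187.72 MPa
τ_m = K_s·8F_mD/(πd³) = 1.1141 × 274.82 = 306.17 MPa
Goodman: 1/n_f = τ_a/S_se + τ_m/S_su = 187.72/435 + 306.17/1250 = 0.43154 + 0.24494 = 0.67648
n_f = 1/0.67648 = 1.478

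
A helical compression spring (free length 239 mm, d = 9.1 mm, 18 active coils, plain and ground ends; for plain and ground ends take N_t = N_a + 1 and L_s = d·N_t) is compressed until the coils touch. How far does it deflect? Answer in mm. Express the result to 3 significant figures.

66.1 mm

N_t = 19; L_s = 9.1·19 = 172.9 mm
δ_solid = L₀ − L_s = 239 − 172.9 = 66.1 mm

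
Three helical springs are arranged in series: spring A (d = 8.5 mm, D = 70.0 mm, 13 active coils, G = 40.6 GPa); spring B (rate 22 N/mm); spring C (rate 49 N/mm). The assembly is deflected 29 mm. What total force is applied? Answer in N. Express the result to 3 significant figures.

k_A = Gd⁴/(8D³N_a) = (40.6×10³)(8.5⁴)/(8·70.0³·13) = 5.9412 N/mm
Series: 1/k_eq = 1/5.9412 + 1/22 + 1/49 = 0.23418; k_eq = 4.2702 N/mm
F = k_eq·δ = 4.2702·29 = 123.84 N

124 N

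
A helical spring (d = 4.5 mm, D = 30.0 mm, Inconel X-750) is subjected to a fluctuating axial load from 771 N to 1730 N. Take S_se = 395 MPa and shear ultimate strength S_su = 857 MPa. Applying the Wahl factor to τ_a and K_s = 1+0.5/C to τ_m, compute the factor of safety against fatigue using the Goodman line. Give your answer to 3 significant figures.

C = D/d = 30.0/4.5 = 6.6667; K_W = (4C−1)/(4C−4)+0.615/C = 1.2246; K_s = 1+0.5/C = 1.0750
F_a = (F_max−F_min)/2 = 479.5 N; F_m = (F_max+F_min)/2 = 1250.5 N
τ_a = K_W·8F_aD/(πd³) = 1.2246 × 401.99 = 492.27 MPa
τ_m = K_s·8F_mD/(πd³) = 1.0750 × 1048.4 = 1127 MPa
Goodman: 1/n_f = τ_a/S_se + τ_m/S_su = 492.27/395 + 1127/857 = 1.24627 + 1.31503 = 2.5613
n_f = 1/2.5613 = 0.3904

0.390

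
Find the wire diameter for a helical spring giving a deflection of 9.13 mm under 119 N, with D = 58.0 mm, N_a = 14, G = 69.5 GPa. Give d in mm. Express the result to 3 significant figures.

Required rate k = F/δ = 119/9.13 = 13.034 N/mm
d = (8D³N_a·k / G)^(1/4) = (8·58.0³·14·13.034 / (69.5×10³))^0.25
  = (4098.2)^0.25 = 8.0011 mm

8.00 mm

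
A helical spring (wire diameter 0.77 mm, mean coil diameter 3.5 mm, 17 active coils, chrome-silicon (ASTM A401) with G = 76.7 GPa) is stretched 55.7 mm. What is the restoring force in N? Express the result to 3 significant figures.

258 N

k = Gd⁴/(8D³N_a) = (76.7×10³)(0.77⁴)/(8·3.5³·17) = 4.624 N/mm
F = k·δ = 4.624 × 55.7 = 257.56 N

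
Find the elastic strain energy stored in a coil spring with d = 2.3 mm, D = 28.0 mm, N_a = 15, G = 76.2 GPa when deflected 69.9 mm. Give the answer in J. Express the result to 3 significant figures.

k = Gd⁴/(8D³N_a) = (76.2×10³)(2.3⁴)/(8·28.0³·15) = 0.80949 N/mm
U = ½kδ² = 0.5 × 0.80949 × 69.9² = 1977.6 N·mm = 1.9776 J

1.98 J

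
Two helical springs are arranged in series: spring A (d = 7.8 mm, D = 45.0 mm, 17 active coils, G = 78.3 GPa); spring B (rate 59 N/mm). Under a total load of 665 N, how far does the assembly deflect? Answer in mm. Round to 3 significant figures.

k_A = Gd⁴/(8D³N_a) = (78.3×10³)(7.8⁴)/(8·45.0³·17) = 23.386 N/mm
Series: 1/k_eq = 1/23.386 + 1/59 = 0.059709; k_eq = 16.748 N/mm
δ = F/k_eq = 665/16.748 = 39.706 mm

39.7 mm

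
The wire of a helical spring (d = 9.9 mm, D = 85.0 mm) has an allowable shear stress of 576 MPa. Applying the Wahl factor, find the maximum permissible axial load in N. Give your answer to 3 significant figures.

2210 N

C = D/d = 85.0/9.9 = 8.5859
K_W = (4C−1)/(4C−4) + 0.615/C = 33.343/30.343 + 0.0716 = 1.1705
τ_max = K·8FD/(πd³) → F_max = τ_allow·πd³/(8DK)
F_max = 576·π·9.9³/(8·85.0·1.1705) = 1.7558e+06/795.94 = 2206 N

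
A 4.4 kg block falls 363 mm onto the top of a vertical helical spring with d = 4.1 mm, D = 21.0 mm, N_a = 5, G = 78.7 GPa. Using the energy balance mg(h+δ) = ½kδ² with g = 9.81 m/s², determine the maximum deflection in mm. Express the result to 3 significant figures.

23.6 mm

k = Gd⁴/(8D³N_a) = (78.7×10³)(4.1⁴)/(8·21.0³·5) = 60.033 N/mm
W = mg = 4.4 × 9.81 = 43.164 N
½kδ² − Wδ − Wh = 0 → δ = (W + √(W² + 2kWh))/k
δ = (43.164 + √(1863.1 + 1.88127e+06))/60.033 = (43.164 + 1372.3)/60.033 = 23.578 mm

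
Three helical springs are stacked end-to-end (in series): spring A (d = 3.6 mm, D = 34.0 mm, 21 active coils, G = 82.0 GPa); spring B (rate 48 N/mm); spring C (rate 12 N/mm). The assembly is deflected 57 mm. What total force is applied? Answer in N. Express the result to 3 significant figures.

k_A = Gd⁴/(8D³N_a) = (82.0×10³)(3.6⁴)/(8·34.0³·21) = 2.0858 N/mm
Series: 1/k_eq = 1/2.0858 + 1/48 + 1/12 = 0.58359; k_eq = 1.7135 N/mm
F = k_eq·δ = 1.7135·57 = 97.671 N

97.7 N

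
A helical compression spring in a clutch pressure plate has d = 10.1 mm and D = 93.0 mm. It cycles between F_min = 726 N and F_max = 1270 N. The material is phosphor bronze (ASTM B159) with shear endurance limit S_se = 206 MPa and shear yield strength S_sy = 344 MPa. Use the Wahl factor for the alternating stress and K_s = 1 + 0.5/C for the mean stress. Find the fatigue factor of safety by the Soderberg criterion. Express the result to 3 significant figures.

C = D/d = 93.0/10.1 = 9.2079; K_W = (4C−1)/(4C−4)+0.615/C = 1.1582; K_s = 1+0.5/C = 1.0543
F_a = (F_max−F_min)/2 = 272 N; F_m = (F_max+F_min)/2 = 998 N
τ_a = K_W·8F_aD/(πd³) = 1.1582 × 62.521 = 72.41 MPa
τ_m = K_s·8F_mD/(πd³) = 1.0543 × 229.4 = 241.85 MPa
Soderberg: 1/n_f = τ_a/S_se + τ_m/S_sy = 72.41/206 + 241.85/344 = 0.35150 + 0.70307 = 1.0546
n_f = 1/1.0546 = 0.9483

0.948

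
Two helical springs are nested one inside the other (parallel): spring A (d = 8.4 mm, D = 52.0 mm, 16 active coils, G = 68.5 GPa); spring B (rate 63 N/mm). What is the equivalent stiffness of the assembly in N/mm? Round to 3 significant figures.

k_A = Gd⁴/(8D³N_a) = (68.5×10³)(8.4⁴)/(8·52.0³·16) = 18.949 N/mm
Parallel: k_eq = 18.949 + 63 = 81.949 N/mm

81.9 N/mm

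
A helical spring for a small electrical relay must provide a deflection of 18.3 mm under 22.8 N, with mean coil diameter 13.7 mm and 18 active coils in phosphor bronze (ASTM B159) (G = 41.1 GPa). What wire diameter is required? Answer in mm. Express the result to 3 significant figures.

Required rate k = F/δ = 22.8/18.3 = 1.2459 N/mm
d = (8D³N_a·k / G)^(1/4) = (8·13.7³·18·1.2459 / (41.1×10³))^0.25
  = (11.224)^0.25 = 1.8304 mm

1.83 mm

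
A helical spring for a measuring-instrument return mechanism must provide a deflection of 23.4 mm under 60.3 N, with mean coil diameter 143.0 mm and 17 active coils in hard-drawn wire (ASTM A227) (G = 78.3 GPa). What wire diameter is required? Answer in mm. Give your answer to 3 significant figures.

Required rate k = F/δ = 60.3/23.4 = 2.5769 N/mm
d = (8D³N_a·k / G)^(1/4) = (8·143.0³·17·2.5769 / (78.3×10³))^0.25
  = (13088)^0.25 = 10.6960 mm

10.7 mm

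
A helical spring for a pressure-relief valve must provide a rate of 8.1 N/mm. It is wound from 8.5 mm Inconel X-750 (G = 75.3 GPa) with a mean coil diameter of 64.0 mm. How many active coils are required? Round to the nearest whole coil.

23

N_a = Gd⁴/(8D³k) = (75.3×10³ × 8.5⁴)/(8 × 64.0³ × 8.1)
    = 3.93071e+08 / 1.69869e+07 = 23.14 → 23 coils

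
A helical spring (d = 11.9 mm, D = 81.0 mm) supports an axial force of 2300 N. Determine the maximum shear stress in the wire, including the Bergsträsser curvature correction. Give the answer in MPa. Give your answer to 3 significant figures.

Spring index C = D/d = 81.0/11.9 = 6.8067
K_B = (4C+2)/(4C−3) = 29.227/24.227 = 1.2064
τ₀ = 8FD/(πd³) = 8·2300·81.0/(π·11.9³) = 1.4904e+06/5294.1 = 281.52 MPa
τ_max = K·τ₀ = 1.2064 × 281.52 = 339.62 MPa

340 MPa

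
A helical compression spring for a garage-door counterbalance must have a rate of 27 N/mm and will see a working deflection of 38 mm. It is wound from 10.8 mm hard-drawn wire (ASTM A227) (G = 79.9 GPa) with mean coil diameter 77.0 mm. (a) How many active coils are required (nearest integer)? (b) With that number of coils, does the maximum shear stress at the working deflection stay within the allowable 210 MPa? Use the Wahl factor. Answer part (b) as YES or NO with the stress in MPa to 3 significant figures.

(a) 11 coils; (b) YES, τ_max = 193 MPa

N_a = Gd⁴/(8D³k) = (79.9×10³)(10.8⁴)/(8·77.0³·27) = 11.02 → N_a = 11
Actual rate k = Gd⁴/(8D³·11) = 27.057 N/mm
Working load F = kδ = 27.057·38 = 1028.2 N
C = 77.0/10.8 = 7.1296; K_W = (4C−1)/(4C−4)+0.615/C = 1.2086
τ_max = K_W·8FD/(πd³) = 1.2086·160.04 = 193.43 MPa
τ_max ≤ 210 MPa → acceptable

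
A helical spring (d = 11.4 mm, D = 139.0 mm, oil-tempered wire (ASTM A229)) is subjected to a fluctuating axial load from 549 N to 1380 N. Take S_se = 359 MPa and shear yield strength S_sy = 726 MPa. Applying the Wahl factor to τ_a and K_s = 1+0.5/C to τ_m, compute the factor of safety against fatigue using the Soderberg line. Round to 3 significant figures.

1.56

C = D/d = 139.0/11.4 = 12.1930; K_W = (4C−1)/(4C−4)+0.615/C = 1.1174; K_s = 1+0.5/C = 1.0410
F_a = (F_max−F_min)/2 = 415.5 N; F_m = (F_max+F_min)/2 = 964.5 N
τ_a = K_W·8F_aD/(πd³) = 1.1174 × 99.268 = 110.93 MPa
τ_m = K_s·8F_mD/(πd³) = 1.0410 × 230.43 = 239.88 MPa
Soderberg: 1/n_f = τ_a/S_se + τ_m/S_sy = 110.93/359 + 239.88/726 = 0.30899 + 0.33041 = 0.6394
n_f = 1/0.6394 = 1.564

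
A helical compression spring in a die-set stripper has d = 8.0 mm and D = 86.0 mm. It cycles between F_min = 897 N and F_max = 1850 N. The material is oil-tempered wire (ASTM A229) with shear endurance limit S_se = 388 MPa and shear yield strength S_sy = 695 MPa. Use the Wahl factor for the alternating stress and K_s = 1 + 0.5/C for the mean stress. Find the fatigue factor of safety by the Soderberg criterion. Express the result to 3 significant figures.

C = D/d = 86.0/8.0 = 10.7500; K_W = (4C−1)/(4C−4)+0.615/C = 1.1341; K_s = 1+0.5/C = 1.0465
F_a = (F_max−F_min)/2 = 476.5 N; F_m = (F_max+F_min)/2 = 1373.5 N
τ_a = K_W·8F_aD/(πd³) = 1.1341 × 203.81 = 231.15 MPa
τ_m = K_s·8F_mD/(πd³) = 1.0465 × 587.49 = 614.81 MPa
Soderberg: 1/n_f = τ_a/S_se + τ_m/S_sy = 231.15/388 + 614.81/695 = 0.59575 + 0.88462 = 1.4804
n_f = 1/1.4804 = 0.6755

0.676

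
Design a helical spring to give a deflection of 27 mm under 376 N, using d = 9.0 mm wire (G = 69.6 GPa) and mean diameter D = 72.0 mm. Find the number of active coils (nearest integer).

11

Required rate k = F/δ = 376/27 = 13.926 N/mm
N_a = Gd⁴/(8D³k) = (69.6×10³ × 9.0⁴)/(8 × 72.0³ × 13.926)
    = 4.56646e+08 / 4.15826e+07 = 10.98 → 11 coils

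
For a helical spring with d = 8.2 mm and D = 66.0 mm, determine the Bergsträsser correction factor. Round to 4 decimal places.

C = D/d = 66.0/8.2 = 8.0488
K_B = (4C+2)/(4C−3) = 34.195/29.195 = 1.1713

1.1713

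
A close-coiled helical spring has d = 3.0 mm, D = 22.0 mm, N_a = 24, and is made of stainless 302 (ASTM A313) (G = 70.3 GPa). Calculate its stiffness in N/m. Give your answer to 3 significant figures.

k = Gd⁴/(8D³N_a) = (70.3×10³ × 3.0⁴) / (8 × 22.0³ × 24)
  = 5.6943e+06 / 2.04442e+06 = 2.7853 N/mm = 2785.3 N/m

2790 N/m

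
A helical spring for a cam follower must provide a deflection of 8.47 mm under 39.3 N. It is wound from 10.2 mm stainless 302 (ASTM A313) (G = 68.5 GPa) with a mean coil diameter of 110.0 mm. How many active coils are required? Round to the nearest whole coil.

15

Required rate k = F/δ = 39.3/8.47 = 4.6399 N/mm
N_a = Gd⁴/(8D³k) = (68.5×10³ × 10.2⁴)/(8 × 110.0³ × 4.6399)
    = 7.41466e+08 / 4.94057e+07 = 15.01 → 15 coils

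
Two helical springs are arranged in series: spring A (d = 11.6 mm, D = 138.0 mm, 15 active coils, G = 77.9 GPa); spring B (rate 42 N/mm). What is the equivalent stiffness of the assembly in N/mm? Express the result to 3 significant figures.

k_A = Gd⁴/(8D³N_a) = (77.9×10³)(11.6⁴)/(8·138.0³·15) = 4.4725 N/mm
Series: 1/k_eq = 1/4.4725 + 1/42 = 0.2474; k_eq = 4.0421 N/mm

4.04 N/mm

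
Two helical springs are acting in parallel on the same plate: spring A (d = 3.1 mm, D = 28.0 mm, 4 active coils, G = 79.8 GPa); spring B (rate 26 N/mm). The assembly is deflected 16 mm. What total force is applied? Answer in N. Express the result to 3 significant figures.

k_A = Gd⁴/(8D³N_a) = (79.8×10³)(3.1⁴)/(8·28.0³·4) = 10.491 N/mm
Parallel: k_eq = 10.491 + 26 = 36.491 N/mm
F = k_eq·δ = 36.491·16 = 583.86 N

584 N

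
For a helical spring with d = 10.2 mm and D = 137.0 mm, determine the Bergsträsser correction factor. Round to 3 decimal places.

1.099

C = D/d = 137.0/10.2 = 13.4314
K_B = (4C+2)/(4C−3) = 55.725/50.725 = 1.0986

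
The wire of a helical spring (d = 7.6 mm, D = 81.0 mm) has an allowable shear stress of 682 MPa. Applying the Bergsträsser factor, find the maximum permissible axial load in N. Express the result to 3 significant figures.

C = D/d = 81.0/7.6 = 10.6579
K_B = (4C+2)/(4C−3) = 44.632/39.632 = 1.1262
τ_max = K·8FD/(πd³) → F_max = τ_allow·πd³/(8DK)
F_max = 682·π·7.6³/(8·81.0·1.1262) = 9.4054e+05/729.75 = 1288.8 N

1290 N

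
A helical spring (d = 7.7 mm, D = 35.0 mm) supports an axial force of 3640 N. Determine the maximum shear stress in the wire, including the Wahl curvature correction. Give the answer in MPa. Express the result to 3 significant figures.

Spring index C = D/d = 35.0/7.7 = 4.5455
K_W = (4C−1)/(4C−4) + 0.615/C = 17.182/14.182 + 0.1353 = 1.3468
τ₀ = 8FD/(πd³) = 8·3640·35.0/(π·7.7³) = 1.0192e+06/1434.2 = 710.62 MPa
τ_max = K·τ₀ = 1.3468 × 710.62 = 957.09 MPa

957 MPa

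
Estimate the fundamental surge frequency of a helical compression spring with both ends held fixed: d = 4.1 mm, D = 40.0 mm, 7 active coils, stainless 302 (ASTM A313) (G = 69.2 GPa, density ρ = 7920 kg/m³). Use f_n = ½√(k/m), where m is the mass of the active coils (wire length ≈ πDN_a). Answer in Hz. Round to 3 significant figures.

k = Gd⁴/(8D³N_a) = (69.2×10³)(4.1⁴)/(8·40.0³·7) = 5.456 N/mm = 5456 N/m
Wire length L = πDN_a = π·40.0·7 = 879.65 mm
m = ρ·(πd²/4)·L = 7920 × 13.203×10⁻⁶ m² × 0.87965 m = 0.091979 kg
f_n = ½√(k/m) = 0.5·√(5456/0.091979) = 0.5·√(59318) = 121.78 Hz

122 Hz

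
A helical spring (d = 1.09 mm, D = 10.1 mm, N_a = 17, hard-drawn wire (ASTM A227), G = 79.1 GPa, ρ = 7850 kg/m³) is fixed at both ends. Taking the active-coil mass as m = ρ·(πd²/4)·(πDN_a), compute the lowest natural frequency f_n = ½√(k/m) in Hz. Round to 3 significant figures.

k = Gd⁴/(8D³N_a) = (79.1×10³)(1.09⁴)/(8·10.1³·17) = 0.79686 N/mm = 796.86 N/m
Wire length L = πDN_a = π·10.1·17 = 539.41 mm
m = ρ·(πd²/4)·L = 7850 × 0.93313×10⁻⁶ m² × 0.53941 m = 0.0039512 kg
f_n = ½√(k/m) = 0.5·√(796.86/0.0039512) = 0.5·√(2.0167e+05) = 224.54 Hz

225 Hz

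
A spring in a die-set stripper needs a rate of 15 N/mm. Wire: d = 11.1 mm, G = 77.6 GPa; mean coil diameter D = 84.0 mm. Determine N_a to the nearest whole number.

17

N_a = Gd⁴/(8D³k) = (77.6×10³ × 11.1⁴)/(8 × 84.0³ × 15)
    = 1.17802e+09 / 7.11245e+07 = 16.56 → 17 coils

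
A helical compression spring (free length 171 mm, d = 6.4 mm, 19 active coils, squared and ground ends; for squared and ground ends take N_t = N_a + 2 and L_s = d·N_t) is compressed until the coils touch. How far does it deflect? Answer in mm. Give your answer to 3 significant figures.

36.6 mm

N_t = 21; L_s = 6.4·21 = 134.4 mm
δ_solid = L₀ − L_s = 171 − 134.4 = 36.6 mm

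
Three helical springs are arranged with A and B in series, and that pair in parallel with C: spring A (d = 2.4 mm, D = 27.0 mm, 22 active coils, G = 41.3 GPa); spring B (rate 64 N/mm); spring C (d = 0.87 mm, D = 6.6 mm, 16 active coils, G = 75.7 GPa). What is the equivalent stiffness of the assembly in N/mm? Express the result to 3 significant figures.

k_A = Gd⁴/(8D³N_a) = (41.3×10³)(2.4⁴)/(8·27.0³·22) = 0.39554 N/mm
k_C = Gd⁴/(8D³N_a) = (75.7×10³)(0.87⁴)/(8·6.6³·16) = 1.1785 N/mm
Springs A,B series: k_AB = 1/(1/0.39554+1/64) = 0.39311 N/mm; parallel with C: k_eq = 0.39311+1.1785 = 1.5716 N/mm

1.57 N/mm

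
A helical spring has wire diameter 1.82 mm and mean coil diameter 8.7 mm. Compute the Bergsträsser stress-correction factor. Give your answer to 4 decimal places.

1.3102

C = D/d = 8.7/1.82 = 4.7802
K_B = (4C+2)/(4C−3) = 21.121/16.121 = 1.3102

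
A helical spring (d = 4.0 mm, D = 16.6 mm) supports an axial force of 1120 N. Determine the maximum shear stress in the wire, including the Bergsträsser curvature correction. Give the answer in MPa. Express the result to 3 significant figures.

1010 MPa

Spring index C = D/d = 16.6/4.0 = 4.1500
K_B = (4C+2)/(4C−3) = 18.600/13.600 = 1.3676
τ₀ = 8FD/(πd³) = 8·1120·16.6/(π·4.0³) = 148736/201.06 = 739.75 MPa
τ_max = K·τ₀ = 1.3676 × 739.75 = 1011.7 MPa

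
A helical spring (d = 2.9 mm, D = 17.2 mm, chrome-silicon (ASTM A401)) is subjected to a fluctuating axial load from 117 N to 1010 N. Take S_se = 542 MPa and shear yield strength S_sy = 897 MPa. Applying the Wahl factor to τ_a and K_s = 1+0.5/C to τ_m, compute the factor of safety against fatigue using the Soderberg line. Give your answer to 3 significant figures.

0.325

C = D/d = 17.2/2.9 = 5.9310; K_W = (4C−1)/(4C−4)+0.615/C = 1.2558; K_s = 1+0.5/C = 1.0843
F_a = (F_max−F_min)/2 = 446.5 N; F_m = (F_max+F_min)/2 = 563.5 N
τ_a = K_W·8F_aD/(πd³) = 1.2558 × 801.86 = 1007 MPa
τ_m = K_s·8F_mD/(πd³) = 1.0843 × 1012 = 1097.3 MPa
Soderberg: 1/n_f = τ_a/S_se + τ_m/S_sy = 1007/542 + 1097.3/897 = 1.85786 + 1.22328 = 3.0811
n_f = 1/3.0811 = 0.3246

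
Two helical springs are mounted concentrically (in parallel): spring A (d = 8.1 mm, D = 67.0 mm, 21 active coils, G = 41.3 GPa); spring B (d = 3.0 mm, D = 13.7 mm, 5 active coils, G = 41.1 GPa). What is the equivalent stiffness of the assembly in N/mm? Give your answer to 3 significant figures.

k_A = Gd⁴/(8D³N_a) = (41.3×10³)(8.1⁴)/(8·67.0³·21) = 3.5185 N/mm
k_B = Gd⁴/(8D³N_a) = (41.1×10³)(3.0⁴)/(8·13.7³·5) = 32.367 N/mm
Parallel: k_eq = 3.5185 + 32.367 = 35.886 N/mm

35.9 N/mm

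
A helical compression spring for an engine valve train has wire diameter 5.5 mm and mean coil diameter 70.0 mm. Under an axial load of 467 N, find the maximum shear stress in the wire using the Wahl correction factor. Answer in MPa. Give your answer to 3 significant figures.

Spring index C = D/d = 70.0/5.5 = 12.7273
K_W = (4C−1)/(4C−4) + 0.615/C = 49.909/46.909 + 0.0483 = 1.1123
τ₀ = 8FD/(πd³) = 8·467·70.0/(π·5.5³) = 261520/522.68 = 500.34 MPa
τ_max = K·τ₀ = 1.1123 × 500.34 = 556.52 MPa

557 MPa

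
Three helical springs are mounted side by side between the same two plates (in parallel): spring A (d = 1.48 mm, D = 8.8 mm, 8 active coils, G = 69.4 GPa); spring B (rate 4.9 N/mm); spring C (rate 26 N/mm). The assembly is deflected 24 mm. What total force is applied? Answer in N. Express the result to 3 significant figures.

k_A = Gd⁴/(8D³N_a) = (69.4×10³)(1.48⁴)/(8·8.8³·8) = 7.6345 N/mm
Parallel: k_eq = 7.6345 + 4.9 + 26 = 38.534 N/mm
F = k_eq·δ = 38.534·24 = 924.83 N

925 N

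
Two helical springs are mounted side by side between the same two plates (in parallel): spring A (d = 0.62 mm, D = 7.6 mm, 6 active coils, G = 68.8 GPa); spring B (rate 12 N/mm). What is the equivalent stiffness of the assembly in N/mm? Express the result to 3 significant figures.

12.5 N/mm

k_A = Gd⁴/(8D³N_a) = (68.8×10³)(0.62⁴)/(8·7.6³·6) = 0.48247 N/mm
Parallel: k_eq = 0.48247 + 12 = 12.482 N/mm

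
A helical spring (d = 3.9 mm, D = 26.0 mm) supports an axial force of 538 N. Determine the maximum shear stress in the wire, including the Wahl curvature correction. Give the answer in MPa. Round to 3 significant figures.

735 MPa

Spring index C = D/d = 26.0/3.9 = 6.6667
K_W = (4C−1)/(4C−4) + 0.615/C = 25.667/22.667 + 0.0922 = 1.2246
τ₀ = 8FD/(πd³) = 8·538·26.0/(π·3.9³) = 111904/186.36 = 600.48 MPa
τ_max = K·τ₀ = 1.2246 × 600.48 = 735.36 MPa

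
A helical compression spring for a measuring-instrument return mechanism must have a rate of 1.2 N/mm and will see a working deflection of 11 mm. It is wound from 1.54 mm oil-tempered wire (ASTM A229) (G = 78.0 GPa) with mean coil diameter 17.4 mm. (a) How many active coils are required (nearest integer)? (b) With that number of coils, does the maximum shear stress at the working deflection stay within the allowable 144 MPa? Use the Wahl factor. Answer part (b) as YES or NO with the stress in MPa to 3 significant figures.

N_a = Gd⁴/(8D³k) = (78.0×10³)(1.54⁴)/(8·17.4³·1.2) = 8.675 → N_a = 9
Actual rate k = Gd⁴/(8D³·9) = 1.1566 N/mm
Working load F = kδ = 1.1566·11 = 12.723 N
C = 17.4/1.54 = 11.2987; K_W = (4C−1)/(4C−4)+0.615/C = 1.1273
τ_max = K_W·8FD/(πd³) = 1.1273·154.35 = 174 MPa
τ_max > 144 MPa → exceeds allowable

(a) 9 coils; (b) NO, τ_max = 174 MPa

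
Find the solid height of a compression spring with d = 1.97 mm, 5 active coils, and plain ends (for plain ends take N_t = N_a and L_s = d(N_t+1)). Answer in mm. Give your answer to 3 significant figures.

11.8 mm

plain ends: N_t = N_a = 5
L_s = d·(N_t+1) = 1.97 × 6 = 11.82 mm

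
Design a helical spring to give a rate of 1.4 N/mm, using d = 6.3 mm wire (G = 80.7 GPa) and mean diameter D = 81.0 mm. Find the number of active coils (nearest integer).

21

N_a = Gd⁴/(8D³k) = (80.7×10³ × 6.3⁴)/(8 × 81.0³ × 1.4)
    = 1.27126e+08 / 5.95214e+06 = 21.36 → 21 coils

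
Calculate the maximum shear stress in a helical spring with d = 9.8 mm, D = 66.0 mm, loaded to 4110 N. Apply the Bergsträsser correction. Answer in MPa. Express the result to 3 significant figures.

Spring index C = D/d = 66.0/9.8 = 6.7347
K_B = (4C+2)/(4C−3) = 28.939/23.939 = 1.2089
τ₀ = 8FD/(πd³) = 8·4110·66.0/(π·9.8³) = 2.17008e+06/2956.8 = 733.92 MPa
τ_max = K·τ₀ = 1.2089 × 733.92 = 887.21 MPa

887 MPa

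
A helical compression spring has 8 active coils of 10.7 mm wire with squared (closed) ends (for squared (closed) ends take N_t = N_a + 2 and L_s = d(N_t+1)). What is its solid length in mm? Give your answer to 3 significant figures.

118 mm

squared (closed) ends: N_t = N_a + 2 = 8 + 2 = 10
L_s = d·(N_t+1) = 10.7 × 11 = 117.7 mm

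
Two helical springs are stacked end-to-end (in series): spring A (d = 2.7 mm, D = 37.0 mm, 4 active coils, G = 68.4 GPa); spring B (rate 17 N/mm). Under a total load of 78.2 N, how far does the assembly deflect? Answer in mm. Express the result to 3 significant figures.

k_A = Gd⁴/(8D³N_a) = (68.4×10³)(2.7⁴)/(8·37.0³·4) = 2.2426 N/mm
Series: 1/k_eq = 1/2.2426 + 1/17 = 0.50473; k_eq = 1.9813 N/mm
δ = F/k_eq = 78.2/1.9813 = 39.47 mm

39.5 mm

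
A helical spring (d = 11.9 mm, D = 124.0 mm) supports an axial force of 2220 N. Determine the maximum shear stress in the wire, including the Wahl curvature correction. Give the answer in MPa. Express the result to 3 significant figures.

Spring index C = D/d = 124.0/11.9 = 10.4202
K_W = (4C−1)/(4C−4) + 0.615/C = 40.681/37.681 + 0.0590 = 1.1386
τ₀ = 8FD/(πd³) = 8·2220·124.0/(π·11.9³) = 2.20224e+06/5294.1 = 415.98 MPa
τ_max = K·τ₀ = 1.1386 × 415.98 = 473.65 MPa

474 MPa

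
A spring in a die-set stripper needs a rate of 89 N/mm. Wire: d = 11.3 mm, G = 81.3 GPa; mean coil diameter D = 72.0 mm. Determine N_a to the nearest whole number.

5

N_a = Gd⁴/(8D³k) = (81.3×10³ × 11.3⁴)/(8 × 72.0³ × 89)
    = 1.32558e+09 / 2.65753e+08 = 4.988 → 5 coils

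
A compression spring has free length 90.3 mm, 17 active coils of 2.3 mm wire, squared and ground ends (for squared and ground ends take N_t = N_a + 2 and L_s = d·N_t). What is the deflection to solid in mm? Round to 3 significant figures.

46.6 mm

N_t = 19; L_s = 2.3·19 = 43.7 mm
δ_solid = L₀ − L_s = 90.3 − 43.7 = 46.6 mm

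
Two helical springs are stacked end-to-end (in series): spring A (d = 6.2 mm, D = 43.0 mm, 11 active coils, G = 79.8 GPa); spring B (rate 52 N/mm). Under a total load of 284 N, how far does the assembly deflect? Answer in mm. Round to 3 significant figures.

k_A = Gd⁴/(8D³N_a) = (79.8×10³)(6.2⁴)/(8·43.0³·11) = 16.853 N/mm
Series: 1/k_eq = 1/16.853 + 1/52 = 0.078567; k_eq = 12.728 N/mm
δ = F/k_eq = 284/12.728 = 22.313 mm

22.3 mm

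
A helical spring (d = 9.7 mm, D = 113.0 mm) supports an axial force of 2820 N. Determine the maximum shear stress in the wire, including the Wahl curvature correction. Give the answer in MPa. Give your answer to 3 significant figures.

999 MPa

Spring index C = D/d = 113.0/9.7 = 11.6495
K_W = (4C−1)/(4C−4) + 0.615/C = 45.598/42.598 + 0.0528 = 1.1232
τ₀ = 8FD/(πd³) = 8·2820·113.0/(π·9.7³) = 2.54928e+06/2867.2 = 889.1 MPa
τ_max = K·τ₀ = 1.1232 × 889.1 = 998.66 MPa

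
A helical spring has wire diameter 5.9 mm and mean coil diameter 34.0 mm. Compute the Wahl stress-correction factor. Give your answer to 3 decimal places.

C = D/d = 34.0/5.9 = 5.7627
K_W = (4C−1)/(4C−4) + 0.615/C = 22.051/19.051 + 0.1067 = 1.2642

1.264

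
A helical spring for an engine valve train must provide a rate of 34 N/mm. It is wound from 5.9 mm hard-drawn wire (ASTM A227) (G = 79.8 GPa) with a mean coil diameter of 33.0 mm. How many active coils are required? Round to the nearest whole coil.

10

N_a = Gd⁴/(8D³k) = (79.8×10³ × 5.9⁴)/(8 × 33.0³ × 34)
    = 9.66965e+07 / 9.77486e+06 = 9.892 → 10 coils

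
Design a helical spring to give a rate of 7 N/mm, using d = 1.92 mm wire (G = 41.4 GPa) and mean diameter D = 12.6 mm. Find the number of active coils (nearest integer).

N_a = Gd⁴/(8D³k) = (41.4×10³ × 1.92⁴)/(8 × 12.6³ × 7)
    = 562607 / 112021 = 5.022 → 5 coils

5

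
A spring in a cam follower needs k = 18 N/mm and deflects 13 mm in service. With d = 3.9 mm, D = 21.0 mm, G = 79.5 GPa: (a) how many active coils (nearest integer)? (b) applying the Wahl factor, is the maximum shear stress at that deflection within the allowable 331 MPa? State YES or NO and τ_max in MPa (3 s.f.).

N_a = Gd⁴/(8D³k) = (79.5×10³)(3.9⁴)/(8·21.0³·18) = 13.79 → N_a = 14
Actual rate k = Gd⁴/(8D³·14) = 17.732 N/mm
Working load F = kδ = 17.732·13 = 230.51 N
C = 21.0/3.9 = 5.3846; K_W = (4C−1)/(4C−4)+0.615/C = 1.2853
τ_max = K_W·8FD/(πd³) = 1.2853·207.81 = 267.09 MPa
τ_max ≤ 331 MPa → acceptable

(a) 14 coils; (b) YES, τ_max = 267 MPa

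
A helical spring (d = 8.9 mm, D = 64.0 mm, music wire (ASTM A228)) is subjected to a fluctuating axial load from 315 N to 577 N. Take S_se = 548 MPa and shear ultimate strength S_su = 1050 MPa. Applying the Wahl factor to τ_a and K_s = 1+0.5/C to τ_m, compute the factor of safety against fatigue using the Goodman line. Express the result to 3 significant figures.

5.82

C = D/d = 64.0/8.9 = 7.1910; K_W = (4C−1)/(4C−4)+0.615/C = 1.2067; K_s = 1+0.5/C = 1.0695
F_a = (F_max−F_min)/2 = 131 N; F_m = (F_max+F_min)/2 = 446 N
τ_a = K_W·8F_aD/(πd³) = 1.2067 × 30.285 = 36.543 MPa
τ_m = K_s·8F_mD/(πd³) = 1.0695 × 103.11 = 110.28 MPa
Goodman: 1/n_f = τ_a/S_se + τ_m/S_su = 36.543/548 + 110.28/1050 = 0.06669 + 0.10502 = 0.17171
n_f = 1/0.17171 = 5.824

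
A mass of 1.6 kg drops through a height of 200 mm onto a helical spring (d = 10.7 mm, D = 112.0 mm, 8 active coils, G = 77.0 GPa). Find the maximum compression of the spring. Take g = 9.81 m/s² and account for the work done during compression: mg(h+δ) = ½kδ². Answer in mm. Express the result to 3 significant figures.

k = Gd⁴/(8D³N_a) = (77.0×10³)(10.7⁴)/(8·112.0³·8) = 11.225 N/mm
W = mg = 1.6 × 9.81 = 15.696 N
½kδ² − Wδ − Wh = 0 → δ = (W + √(W² + 2kWh))/k
δ = (15.696 + √(246.36 + 70475.9))/11.225 = (15.696 + 265.94)/11.225 = 25.089 mm

25.1 mm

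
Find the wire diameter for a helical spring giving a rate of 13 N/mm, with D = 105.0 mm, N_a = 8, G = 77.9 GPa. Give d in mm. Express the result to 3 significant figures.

d = (8D³N_a·k / G)^(1/4) = (8·105.0³·8·13 / (77.9×10³))^0.25
  = (12364)^0.25 = 10.5448 mm

10.5 mm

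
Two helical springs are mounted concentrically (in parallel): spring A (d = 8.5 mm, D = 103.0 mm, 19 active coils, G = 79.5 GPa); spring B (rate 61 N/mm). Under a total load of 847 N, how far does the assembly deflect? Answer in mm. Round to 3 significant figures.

k_A = Gd⁴/(8D³N_a) = (79.5×10³)(8.5⁴)/(8·103.0³·19) = 2.4985 N/mm
Parallel: k_eq = 2.4985 + 61 = 63.499 N/mm
δ = F/k_eq = 847/63.499 = 13.339 mm

13.3 mm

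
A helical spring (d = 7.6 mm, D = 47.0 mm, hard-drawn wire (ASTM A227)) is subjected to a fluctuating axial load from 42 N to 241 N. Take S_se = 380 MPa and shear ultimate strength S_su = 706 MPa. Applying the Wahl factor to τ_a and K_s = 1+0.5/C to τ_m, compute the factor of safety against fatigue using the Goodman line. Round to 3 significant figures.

6.76

C = D/d = 47.0/7.6 = 6.1842; K_W = (4C−1)/(4C−4)+0.615/C = 1.2441; K_s = 1+0.5/C = 1.0809
F_a = (F_max−F_min)/2 = 99.5 N; F_m = (F_max+F_min)/2 = 141.5 N
τ_a = K_W·8F_aD/(πd³) = 1.2441 × 27.128 = 33.751 MPa
τ_m = K_s·8F_mD/(πd³) = 1.0809 × 38.579 = 41.698 MPa
Goodman: 1/n_f = τ_a/S_se + τ_m/S_su = 33.751/380 + 41.698/706 = 0.08882 + 0.05906 = 0.14788
n_f = 1/0.14788 = 6.762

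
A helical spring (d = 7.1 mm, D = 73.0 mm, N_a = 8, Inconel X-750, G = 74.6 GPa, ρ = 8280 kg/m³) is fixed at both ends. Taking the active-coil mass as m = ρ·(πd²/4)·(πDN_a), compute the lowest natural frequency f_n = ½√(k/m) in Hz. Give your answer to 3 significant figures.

56.3 Hz

k = Gd⁴/(8D³N_a) = (74.6×10³)(7.1⁴)/(8·73.0³·8) = 7.6142 N/mm = 7614.2 N/m
Wire length L = πDN_a = π·73.0·8 = 1834.7 mm
m = ρ·(πd²/4)·L = 8280 × 39.592×10⁻⁶ m² × 1.8347 m = 0.60145 kg
f_n = ½√(k/m) = 0.5·√(7614.2/0.60145) = 0.5·√(12660) = 56.258 Hz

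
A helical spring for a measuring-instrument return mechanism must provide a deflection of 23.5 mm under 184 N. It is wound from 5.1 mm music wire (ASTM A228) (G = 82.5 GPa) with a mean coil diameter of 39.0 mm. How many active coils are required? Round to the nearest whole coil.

Required rate k = F/δ = 184/23.5 = 7.8298 N/mm
N_a = Gd⁴/(8D³k) = (82.5×10³ × 5.1⁴)/(8 × 39.0³ × 7.8298)
    = 5.58129e+07 / 3.71564e+06 = 15.02 → 15 coils

15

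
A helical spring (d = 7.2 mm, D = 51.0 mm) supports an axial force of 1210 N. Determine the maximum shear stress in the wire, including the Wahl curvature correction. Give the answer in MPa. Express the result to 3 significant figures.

Spring index C = D/d = 51.0/7.2 = 7.0833
K_W = (4C−1)/(4C−4) + 0.615/C = 27.333/24.333 + 0.0868 = 1.2101
τ₀ = 8FD/(πd³) = 8·1210·51.0/(π·7.2³) = 493680/1172.6 = 421.02 MPa
τ_max = K·τ₀ = 1.2101 × 421.02 = 509.48 MPa

509 MPa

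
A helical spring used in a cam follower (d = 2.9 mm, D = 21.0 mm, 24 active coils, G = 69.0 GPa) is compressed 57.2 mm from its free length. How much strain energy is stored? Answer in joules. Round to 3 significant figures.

4.49 J

k = Gd⁴/(8D³N_a) = (69.0×10³)(2.9⁴)/(8·21.0³·24) = 2.7446 N/mm
U = ½kδ² = 0.5 × 2.7446 × 57.2² = 4490 N·mm = 4.49 J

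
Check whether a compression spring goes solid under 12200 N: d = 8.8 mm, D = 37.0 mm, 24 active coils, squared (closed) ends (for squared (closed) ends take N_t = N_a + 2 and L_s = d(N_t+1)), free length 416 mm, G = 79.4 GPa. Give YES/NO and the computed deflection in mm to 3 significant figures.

k = Gd⁴/(8D³N_a) = (79.4×10³)(8.8⁴)/(8·37.0³·24) = 48.96 N/mm
N_t = 26; L_s = 8.8·27 = 237.6 mm; δ_solid = L₀ − L_s = 416 − 237.6 = 178.4 mm
δ = F/k = 12200/48.96 = 249.18 mm
δ ≥ δ_solid → spring goes solid

YES, δ = 249 mm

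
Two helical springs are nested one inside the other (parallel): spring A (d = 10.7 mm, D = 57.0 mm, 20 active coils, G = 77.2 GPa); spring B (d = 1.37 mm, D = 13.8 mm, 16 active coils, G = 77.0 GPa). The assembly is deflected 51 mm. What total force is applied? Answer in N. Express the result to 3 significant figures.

1780 N

k_A = Gd⁴/(8D³N_a) = (77.2×10³)(10.7⁴)/(8·57.0³·20) = 34.151 N/mm
k_B = Gd⁴/(8D³N_a) = (77.0×10³)(1.37⁴)/(8·13.8³·16) = 0.80635 N/mm
Parallel: k_eq = 34.151 + 0.80635 = 34.958 N/mm
F = k_eq·δ = 34.958·51 = 1782.8 N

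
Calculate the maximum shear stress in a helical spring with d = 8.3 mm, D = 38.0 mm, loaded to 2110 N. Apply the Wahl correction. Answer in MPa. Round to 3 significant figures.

Spring index C = D/d = 38.0/8.3 = 4.5783
K_W = (4C−1)/(4C−4) + 0.615/C = 17.313/14.313 + 0.1343 = 1.3439
τ₀ = 8FD/(πd³) = 8·2110·38.0/(π·8.3³) = 641440/1796.3 = 357.09 MPa
τ_max = K·τ₀ = 1.3439 × 357.09 = 479.9 MPa

480 MPa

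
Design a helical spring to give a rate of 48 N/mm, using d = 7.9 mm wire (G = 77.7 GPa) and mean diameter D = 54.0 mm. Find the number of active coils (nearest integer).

N_a = Gd⁴/(8D³k) = (77.7×10³ × 7.9⁴)/(8 × 54.0³ × 48)
    = 3.02642e+08 / 6.04662e+07 = 5.005 → 5 coils

5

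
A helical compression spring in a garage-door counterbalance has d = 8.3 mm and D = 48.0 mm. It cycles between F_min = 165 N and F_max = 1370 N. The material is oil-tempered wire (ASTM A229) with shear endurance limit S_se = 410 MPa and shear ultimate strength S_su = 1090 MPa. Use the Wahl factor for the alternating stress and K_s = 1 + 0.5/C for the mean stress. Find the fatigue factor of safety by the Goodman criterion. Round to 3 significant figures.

1.78

C = D/d = 48.0/8.3 = 5.7831; K_W = (4C−1)/(4C−4)+0.615/C = 1.2631; K_s = 1+0.5/C = 1.0865
F_a = (F_max−F_min)/2 = 602.5 N; F_m = (F_max+F_min)/2 = 767.5 N
τ_a = K_W·8F_aD/(πd³) = 1.2631 × 128.8 = 162.69 MPa
τ_m = K_s·8F_mD/(πd³) = 1.0865 × 164.07 = 178.25 MPa
Goodman: 1/n_f = τ_a/S_se + τ_m/S_su = 162.69/410 + 178.25/1090 = 0.39680 + 0.16354 = 0.56034
n_f = 1/0.56034 = 1.785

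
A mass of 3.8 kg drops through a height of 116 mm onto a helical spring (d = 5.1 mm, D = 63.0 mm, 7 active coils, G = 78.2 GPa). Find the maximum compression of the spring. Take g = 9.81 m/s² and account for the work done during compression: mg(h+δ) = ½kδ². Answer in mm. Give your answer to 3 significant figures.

58.7 mm

k = Gd⁴/(8D³N_a) = (78.2×10³)(5.1⁴)/(8·63.0³·7) = 3.7781 N/mm
W = mg = 3.8 × 9.81 = 37.278 N
½kδ² − Wδ − Wh = 0 → δ = (W + √(W² + 2kWh))/k
δ = (37.278 + √(1389.6 + 32675.2))/3.7781 = (37.278 + 184.57)/3.7781 = 58.718 mm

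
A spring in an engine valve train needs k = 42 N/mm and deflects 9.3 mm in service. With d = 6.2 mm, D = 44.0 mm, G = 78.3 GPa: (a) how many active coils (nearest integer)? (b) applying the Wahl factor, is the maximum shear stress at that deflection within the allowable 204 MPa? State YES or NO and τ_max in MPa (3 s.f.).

(a) 4 coils; (b) NO, τ_max = 224 MPa

N_a = Gd⁴/(8D³k) = (78.3×10³)(6.2⁴)/(8·44.0³·42) = 4.042 → N_a = 4
Actual rate k = Gd⁴/(8D³·4) = 42.444 N/mm
Working load F = kδ = 42.444·9.3 = 394.73 N
C = 44.0/6.2 = 7.0968; K_W = (4C−1)/(4C−4)+0.615/C = 1.2097
τ_max = K_W·8FD/(πd³) = 1.2097·185.58 = 224.49 MPa
τ_max > 204 MPa → exceeds allowable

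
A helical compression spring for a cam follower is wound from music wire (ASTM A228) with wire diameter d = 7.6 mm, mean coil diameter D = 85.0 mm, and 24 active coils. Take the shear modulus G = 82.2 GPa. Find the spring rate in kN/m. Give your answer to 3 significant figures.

k = Gd⁴/(8D³N_a) = (82.2×10³ × 7.6⁴) / (8 × 85.0³ × 24)
  = 2.74237e+08 / 1.17912e+08 = 2.3258 N/mm

2.33 kN/m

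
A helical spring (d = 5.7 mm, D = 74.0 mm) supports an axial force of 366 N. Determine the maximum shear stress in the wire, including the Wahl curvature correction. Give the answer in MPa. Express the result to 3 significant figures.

413 MPa

Spring index C = D/d = 74.0/5.7 = 12.9825
K_W = (4C−1)/(4C−4) + 0.615/C = 50.930/47.930 + 0.0474 = 1.1100
τ₀ = 8FD/(πd³) = 8·366·74.0/(π·5.7³) = 216672/581.8 = 372.42 MPa
τ_max = K·τ₀ = 1.1100 × 372.42 = 413.37 MPa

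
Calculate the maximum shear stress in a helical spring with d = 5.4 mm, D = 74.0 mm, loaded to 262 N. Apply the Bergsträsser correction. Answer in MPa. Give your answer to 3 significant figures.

Spring index C = D/d = 74.0/5.4 = 13.7037
K_B = (4C+2)/(4C−3) = 56.815/51.815 = 1.0965
τ₀ = 8FD/(πd³) = 8·262·74.0/(π·5.4³) = 155104/494.69 = 313.54 MPa
τ_max = K·τ₀ = 1.0965 × 313.54 = 343.79 MPa

344 MPa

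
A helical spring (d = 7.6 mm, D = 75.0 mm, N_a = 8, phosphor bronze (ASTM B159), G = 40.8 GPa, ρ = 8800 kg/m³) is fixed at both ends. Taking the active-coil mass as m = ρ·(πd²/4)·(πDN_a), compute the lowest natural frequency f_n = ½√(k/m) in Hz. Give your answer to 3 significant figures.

k = Gd⁴/(8D³N_a) = (40.8×10³)(7.6⁴)/(8·75.0³·8) = 5.0414 N/mm = 5041.4 N/m
Wire length L = πDN_a = π·75.0·8 = 1885 mm
m = ρ·(πd²/4)·L = 8800 × 45.365×10⁻⁶ m² × 1.885 m = 0.75249 kg
f_n = ½√(k/m) = 0.5·√(5041.4/0.75249) = 0.5·√(6699.6) = 40.926 Hz

40.9 Hz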